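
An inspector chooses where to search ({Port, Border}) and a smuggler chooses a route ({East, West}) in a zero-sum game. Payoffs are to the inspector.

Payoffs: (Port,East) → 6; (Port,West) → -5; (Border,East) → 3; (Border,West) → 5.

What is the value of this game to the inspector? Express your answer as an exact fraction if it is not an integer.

Row minima: Port → -5, Border → 3; maximin = 3.
Column maxima: East → 6, West → 5; minimax = 5.
3 ≠ 5, so there is no saddle point; optimal play is mixed.
Let the inspector play Port with probability p. Expected payoff against East: 6p + 3(1−p) = 3p + 3; against West: (-5)p + 5(1−p) = −10p + 5.
Setting these equal: 3p + 3 = −10p + 5 ⇒ 13p = 2 ⇒ p = 2/13, and the value is (3)·(2/13) + 3 = 45/13.
For the smuggler: with q = P(East), equating Port's and Border's payoffs gives 11q − 5 = −2q + 5 ⇒ q = 10/13.

45/13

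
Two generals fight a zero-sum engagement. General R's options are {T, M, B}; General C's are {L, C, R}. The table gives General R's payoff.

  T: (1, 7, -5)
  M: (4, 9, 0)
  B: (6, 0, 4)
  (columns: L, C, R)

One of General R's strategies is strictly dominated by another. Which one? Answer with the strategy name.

M gives a strictly higher payoff than T against every column: 4 > 1, 9 > 7, 0 > -5.
So T is strictly dominated and General R never plays it.

T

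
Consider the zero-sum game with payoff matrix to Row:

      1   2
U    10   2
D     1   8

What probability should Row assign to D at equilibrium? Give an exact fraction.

Row minima: U → 2, D → 1; maximin = 2.
Column maxima: 1 → 10, 2 → 8; minimax = 8.
2 ≠ 8, so there is no saddle point; optimal play is mixed.
Let Row play U with probability p. Expected payoff against 1: 10p + 1(1−p) = 9p + 1; against 2: 2p + 8(1−p) = −6p + 8.
Setting these equal: 9p + 1 = −6p + 8 ⇒ 15p = 7 ⇒ p = 7/15, and the value is (9)·(7/15) + 1 = 26/5.
For Column: with q = P(1), equating U's and D's payoffs gives 8q + 2 = −7q + 8 ⇒ q = 2/5.

8/15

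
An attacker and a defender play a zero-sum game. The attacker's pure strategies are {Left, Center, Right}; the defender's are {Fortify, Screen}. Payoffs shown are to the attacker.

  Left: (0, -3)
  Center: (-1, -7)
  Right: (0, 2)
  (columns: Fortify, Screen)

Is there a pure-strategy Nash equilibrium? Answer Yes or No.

Row minima: Left → -3, Center → -7, Right → 0; maximin = 0.
Column maxima: Fortify → 0, Screen → 2; minimax = 0.
maximin = minimax = 0, so a saddle point exists.

Yes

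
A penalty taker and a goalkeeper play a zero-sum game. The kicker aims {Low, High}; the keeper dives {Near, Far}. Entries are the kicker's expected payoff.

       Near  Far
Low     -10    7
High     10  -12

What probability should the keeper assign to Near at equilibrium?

19/39

Row minima: Low → -10, High → -12; maximin = -10.
Column maxima: Near → 10, Far → 7; minimax = 7.
-10 ≠ 7, so there is no saddle point; optimal play is mixed.
Let the kicker play Low with probability p. Expected payoff against Near: (-10)p + 10(1−p) = −20p + 10; against Far: 7p + (-12)(1−p) = 19p − 12.
Setting these equal: −20p + 10 = 19p − 12 ⇒ −39p = -22 ⇒ p = 22/39, and the value is (-20)·(22/39) + 10 = -50/39.
For the keeper: with q = P(Near), equating Low's and High's payoffs gives −17q + 7 = 22q − 12 ⇒ q = 19/39.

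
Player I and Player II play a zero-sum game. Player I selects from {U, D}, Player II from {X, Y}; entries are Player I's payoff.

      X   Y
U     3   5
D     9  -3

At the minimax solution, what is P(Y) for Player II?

Row minima: U → 3, D → -3; maximin = 3.
Column maxima: X → 9, Y → 5; minimax = 5.
3 ≠ 5, so there is no saddle point; optimal play is mixed.
Let Player I play U with probability p. Expected payoff against X: 3p + 9(1−p) = −6p + 9; against Y: 5p + (-3)(1−p) = 8p − 3.
Setting these equal: −6p + 9 = 8p − 3 ⇒ −14p = -12 ⇒ p = 6/7, and the value is (-6)·(6/7) + 9 = 27/7.
For Player II: with q = P(X), equating U's and D's payoffs gives −2q + 5 = 12q − 3 ⇒ q = 4/7.

3/7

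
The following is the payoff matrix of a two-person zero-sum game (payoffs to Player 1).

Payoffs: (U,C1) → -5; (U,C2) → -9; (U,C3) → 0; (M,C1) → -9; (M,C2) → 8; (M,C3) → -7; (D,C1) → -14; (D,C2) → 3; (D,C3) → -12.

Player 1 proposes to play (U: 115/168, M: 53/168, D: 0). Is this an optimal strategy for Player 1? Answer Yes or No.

No

Against C1 this mix gives (115/168)·(-5) + (53/168)·(-9) = -263/42.
Against C2 this mix gives (115/168)·(-9) + (53/168)·8 = -611/168.
Against C3 this mix gives (115/168)·0 + (53/168)·(-7) = -53/24.
Player 2 will play C1, holding Player 1 to -263/42. Shifting weight toward the row that does better against C1 would raise this floor (the equalizing mix achieves -121/21 against both C1 and C2), so the proposed strategy is not optimal.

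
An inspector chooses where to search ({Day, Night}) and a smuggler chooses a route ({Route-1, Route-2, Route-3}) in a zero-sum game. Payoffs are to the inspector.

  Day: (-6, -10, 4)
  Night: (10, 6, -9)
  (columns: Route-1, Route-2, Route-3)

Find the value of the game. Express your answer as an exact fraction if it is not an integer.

Row minima: Day → -10, Night → -9; maximin = -9.
Column maxima: Route-1 → 10, Route-2 → 6, Route-3 → 4; minimax = 4.
-9 ≠ 4, so there is no saddle point; optimal play is mixed.
Route-1 is strictly dominated by Route-2 (it gives the inspector strictly more in every row), so the smuggler never plays it.
On the remaining 2×2 (Day, Night vs Route-2, Route-3):
Let the inspector play Day with probability p. Expected payoff against Route-2: (-10)p + 6(1−p) = −16p + 6; against Route-3: 4p + (-9)(1−p) = 13p − 9.
Setting these equal: −16p + 6 = 13p − 9 ⇒ −29p = -15 ⇒ p = 15/29, and the value is (-16)·(15/29) + 6 = -66/29.
For the smuggler: with q = P(Route-2), equating Day's and Night's payoffs gives −14q + 4 = 15q − 9 ⇒ q = 13/29.

-66/29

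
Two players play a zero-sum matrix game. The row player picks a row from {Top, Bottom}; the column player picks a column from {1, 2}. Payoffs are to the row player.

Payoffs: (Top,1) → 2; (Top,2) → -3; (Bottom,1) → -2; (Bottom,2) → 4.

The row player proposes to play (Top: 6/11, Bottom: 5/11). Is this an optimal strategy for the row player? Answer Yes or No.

Yes

Against 1 this mix gives (6/11)·2 + (5/11)·(-2) = 2/11.
Against 2 this mix gives (6/11)·(-3) + (5/11)·4 = 2/11.
All of the column player's active replies (1, 2) yield 2/11, and no column does worse for the row player. The mix makes the column player indifferent and guarantees 2/11, so it is optimal.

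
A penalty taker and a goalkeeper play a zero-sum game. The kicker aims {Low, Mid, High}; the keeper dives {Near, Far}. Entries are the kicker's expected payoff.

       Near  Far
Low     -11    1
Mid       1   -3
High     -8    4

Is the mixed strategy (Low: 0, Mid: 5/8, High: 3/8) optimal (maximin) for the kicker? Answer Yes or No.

No

Against Near this mix gives (5/8)·1 + (3/8)·(-8) = -19/8.
Against Far this mix gives (5/8)·(-3) + (3/8)·4 = -3/8.
The keeper will play Near, holding the kicker to -19/8. Shifting weight toward the row that does better against Near would raise this floor (the equalizing mix achieves -5/4 against both Near and Far), so the proposed strategy is not optimal.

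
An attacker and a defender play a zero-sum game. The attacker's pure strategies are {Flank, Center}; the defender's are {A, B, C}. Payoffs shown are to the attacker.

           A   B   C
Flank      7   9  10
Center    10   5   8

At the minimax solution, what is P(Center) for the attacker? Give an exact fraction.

2/7

Row minima: Flank → 7, Center → 5; maximin = 7.
Column maxima: A → 10, B → 9, C → 10; minimax = 9.
7 ≠ 9, so there is no saddle point; optimal play is mixed.
C is strictly dominated by B (it gives the attacker strictly more in every row), so the defender never plays it.
On the remaining 2×2 (Flank, Center vs A, B):
Let the attacker play Flank with probability p. Expected payoff against A: 7p + 10(1−p) = −3p + 10; against B: 9p + 5(1−p) = 4p + 5.
Setting these equal: −3p + 10 = 4p + 5 ⇒ −7p = -5 ⇒ p = 5/7, and the value is (-3)·(5/7) + 10 = 55/7.
For the defender: with q = P(A), equating Flank's and Center's payoffs gives −2q + 9 = 5q + 5 ⇒ q = 4/7.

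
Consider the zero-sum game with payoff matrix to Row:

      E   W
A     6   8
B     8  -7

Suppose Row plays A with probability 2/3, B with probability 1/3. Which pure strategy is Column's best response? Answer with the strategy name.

W

If Column plays E, Row's expected payoff is (2/3)·6 + (1/3)·8 = 20/3.
If Column plays W, Row's expected payoff is (2/3)·8 + (1/3)·(-7) = 3.
Column minimizes Row's payoff; the smallest is 3, so the best response is W.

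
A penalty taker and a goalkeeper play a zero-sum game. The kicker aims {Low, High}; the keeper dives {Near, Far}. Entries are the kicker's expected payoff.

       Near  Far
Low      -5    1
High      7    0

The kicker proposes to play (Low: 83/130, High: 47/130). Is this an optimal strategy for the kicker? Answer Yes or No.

Against Near this mix gives (83/130)·(-5) + (47/130)·7 = -43/65.
Against Far this mix gives (83/130)·1 + (47/130)·0 = 83/130.
The keeper will play Near, holding the kicker to -43/65. Shifting weight toward the row that does better against Near would raise this floor (the equalizing mix achieves 7/13 against both Near and Far), so the proposed strategy is not optimal.

No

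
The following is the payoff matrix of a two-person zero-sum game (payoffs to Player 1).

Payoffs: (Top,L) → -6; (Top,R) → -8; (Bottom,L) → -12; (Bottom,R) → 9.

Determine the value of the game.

Row minima: Top → -8, Bottom → -12; maximin = -8.
Column maxima: L → -6, R → 9; minimax = -6.
-8 ≠ -6, so there is no saddle point; optimal play is mixed.
Let Player 1 play Top with probability p. Expected payoff against L: (-6)p + (-12)(1−p) = 6p − 12; against R: (-8)p + 9(1−p) = −17p + 9.
Setting these equal: 6p − 12 = −17p + 9 ⇒ 23p = 21 ⇒ p = 21/23, and the value is (6)·(21/23) − 12 = -150/23.
For Player 2: with q = P(L), equating Top's and Bottom's payoffs gives 2q − 8 = −21q + 9 ⇒ q = 17/23.

-150/23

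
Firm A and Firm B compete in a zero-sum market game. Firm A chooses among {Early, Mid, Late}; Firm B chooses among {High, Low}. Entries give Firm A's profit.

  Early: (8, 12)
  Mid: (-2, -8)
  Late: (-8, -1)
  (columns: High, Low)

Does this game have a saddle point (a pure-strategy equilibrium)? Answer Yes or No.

Row minima: Early → 8, Mid → -8, Late → -8; maximin = 8.
Column maxima: High → 8, Low → 12; minimax = 8.
maximin = minimax = 8, so a saddle point exists.

Yes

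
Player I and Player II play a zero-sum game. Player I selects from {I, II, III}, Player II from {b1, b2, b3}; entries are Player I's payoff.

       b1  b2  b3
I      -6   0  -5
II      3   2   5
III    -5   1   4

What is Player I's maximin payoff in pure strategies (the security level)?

2

Row minima: I → -6, II → 2, III → -5.
The best of these is 2.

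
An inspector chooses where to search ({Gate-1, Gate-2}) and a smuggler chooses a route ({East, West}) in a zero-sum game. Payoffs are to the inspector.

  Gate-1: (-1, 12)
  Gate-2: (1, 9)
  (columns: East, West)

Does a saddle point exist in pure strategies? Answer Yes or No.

Row minima: Gate-1 → -1, Gate-2 → 1; maximin = 1.
Column maxima: East → 1, West → 12; minimax = 1.
maximin = minimax = 1, so a saddle point exists.

Yes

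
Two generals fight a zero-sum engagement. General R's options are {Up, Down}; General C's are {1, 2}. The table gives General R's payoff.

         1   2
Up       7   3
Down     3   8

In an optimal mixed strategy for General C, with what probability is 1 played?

5/9

Row minima: Up → 3, Down → 3; maximin = 3.
Column maxima: 1 → 7, 2 → 8; minimax = 7.
3 ≠ 7, so there is no saddle point; optimal play is mixed.
Let General R play Up with probability p. Expected payoff against 1: 7p + 3(1−p) = 4p + 3; against 2: 3p + 8(1−p) = −5p + 8.
Setting these equal: 4p + 3 = −5p + 8 ⇒ 9p = 5 ⇒ p = 5/9, and the value is (4)·(5/9) + 3 = 47/9.
For General C: with q = P(1), equating Up's and Down's payoffs gives 4q + 3 = −5q + 8 ⇒ q = 5/9.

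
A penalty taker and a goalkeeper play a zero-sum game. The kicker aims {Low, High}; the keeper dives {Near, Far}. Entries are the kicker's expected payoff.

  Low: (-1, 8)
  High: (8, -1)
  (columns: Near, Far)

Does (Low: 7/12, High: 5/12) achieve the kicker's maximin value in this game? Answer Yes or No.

Against Near this mix gives (7/12)·(-1) + (5/12)·8 = 11/4.
Against Far this mix gives (7/12)·8 + (5/12)·(-1) = 17/4.
The keeper will play Near, holding the kicker to 11/4. Shifting weight toward the row that does better against Near would raise this floor (the equalizing mix achieves 7/2 against both Near and Far), so the proposed strategy is not optimal.

No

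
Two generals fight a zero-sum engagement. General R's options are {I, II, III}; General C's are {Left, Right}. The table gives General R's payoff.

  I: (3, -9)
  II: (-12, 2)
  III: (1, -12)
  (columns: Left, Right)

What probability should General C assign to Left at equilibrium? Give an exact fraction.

11/26

Row minima: I → -9, II → -12, III → -12; maximin = -9.
Column maxima: Left → 3, Right → 2; minimax = 2.
-9 ≠ 2, so there is no saddle point; optimal play is mixed.
III is strictly dominated by I, so General R never plays it.
On the remaining 2×2 (I, II vs Left, Right):
Let General R play I with probability p. Expected payoff against Left: 3p + (-12)(1−p) = 15p − 12; against Right: (-9)p + 2(1−p) = −11p + 2.
Setting these equal: 15p − 12 = −11p + 2 ⇒ 26p = 14 ⇒ p = 7/13, and the value is (15)·(7/13) − 12 = -51/13.
For General C: with q = P(Left), equating I's and II's payoffs gives 12q − 9 = −14q + 2 ⇒ q = 11/26.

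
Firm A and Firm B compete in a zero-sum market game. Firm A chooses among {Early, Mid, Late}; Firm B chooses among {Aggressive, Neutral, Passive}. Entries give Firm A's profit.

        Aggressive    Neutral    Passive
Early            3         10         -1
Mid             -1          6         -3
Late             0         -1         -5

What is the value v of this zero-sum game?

Row minima: Early → -1, Mid → -3, Late → -5; maximin = -1.
Column maxima: Aggressive → 3, Neutral → 10, Passive → -1; minimax = -1.
Since maximin = minimax = -1, there is a saddle point and the value is -1.

-1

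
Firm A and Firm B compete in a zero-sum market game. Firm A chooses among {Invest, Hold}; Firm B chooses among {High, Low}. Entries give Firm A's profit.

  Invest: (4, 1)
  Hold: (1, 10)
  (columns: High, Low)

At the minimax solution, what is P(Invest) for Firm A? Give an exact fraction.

3/4

Row minima: Invest → 1, Hold → 1; maximin = 1.
Column maxima: High → 4, Low → 10; minimax = 4.
1 ≠ 4, so there is no saddle point; optimal play is mixed.
Let Firm A play Invest with probability p. Expected payoff against High: 4p + 1(1−p) = 3p + 1; against Low: 1p + 10(1−p) = −9p + 10.
Setting these equal: 3p + 1 = −9p + 10 ⇒ 12p = 9 ⇒ p = 3/4, and the value is (3)·(3/4) + 1 = 13/4.
For Firm B: with q = P(High), equating Invest's and Hold's payoffs gives 3q + 1 = −9q + 10 ⇒ q = 3/4.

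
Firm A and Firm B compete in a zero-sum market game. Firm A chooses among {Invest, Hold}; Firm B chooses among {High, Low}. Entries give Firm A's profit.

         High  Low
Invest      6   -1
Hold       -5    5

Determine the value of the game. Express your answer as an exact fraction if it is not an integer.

Row minima: Invest → -1, Hold → -5; maximin = -1.
Column maxima: High → 6, Low → 5; minimax = 5.
-1 ≠ 5, so there is no saddle point; optimal play is mixed.
Let Firm A play Invest with probability p. Expected payoff against High: 6p + (-5)(1−p) = 11p − 5; against Low: (-1)p + 5(1−p) = −6p + 5.
Setting these equal: 11p − 5 = −6p + 5 ⇒ 17p = 10 ⇒ p = 10/17, and the value is (11)·(10/17) − 5 = 25/17.
For Firm B: with q = P(High), equating Invest's and Hold's payoffs gives 7q − 1 = −10q + 5 ⇒ q = 6/17.

25/17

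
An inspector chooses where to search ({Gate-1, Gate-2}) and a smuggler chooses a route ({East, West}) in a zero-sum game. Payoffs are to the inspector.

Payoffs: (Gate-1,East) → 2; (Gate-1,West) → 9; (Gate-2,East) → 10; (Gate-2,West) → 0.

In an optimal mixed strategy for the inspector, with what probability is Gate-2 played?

7/17

Row minima: Gate-1 → 2, Gate-2 → 0; maximin = 2.
Column maxima: East → 10, West → 9; minimax = 9.
2 ≠ 9, so there is no saddle point; optimal play is mixed.
Let the inspector play Gate-1 with probability p. Expected payoff against East: 2p + 10(1−p) = −8p + 10; against West: 9p + 0(1−p) = 9p.
Setting these equal: −8p + 10 = 9p ⇒ −17p = -10 ⇒ p = 10/17, and the value is (-8)·(10/17) + 10 = 90/17.
For the smuggler: with q = P(East), equating Gate-1's and Gate-2's payoffs gives −7q + 9 = 10q ⇒ q = 9/17.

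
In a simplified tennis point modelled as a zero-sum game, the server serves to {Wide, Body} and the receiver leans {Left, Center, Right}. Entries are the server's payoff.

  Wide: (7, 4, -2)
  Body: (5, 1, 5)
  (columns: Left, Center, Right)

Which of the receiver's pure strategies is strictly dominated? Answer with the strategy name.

Left

Center holds the server's payoff strictly below Left in every row: 4 < 7, 1 < 5.
So Left is strictly dominated for the receiver.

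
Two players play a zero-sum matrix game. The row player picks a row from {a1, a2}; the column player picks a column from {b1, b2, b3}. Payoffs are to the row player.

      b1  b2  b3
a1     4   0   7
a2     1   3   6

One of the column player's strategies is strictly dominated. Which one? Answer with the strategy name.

b3

b1 holds the row player's payoff strictly below b3 in every row: 4 < 7, 1 < 6.
So b3 is strictly dominated for the column player.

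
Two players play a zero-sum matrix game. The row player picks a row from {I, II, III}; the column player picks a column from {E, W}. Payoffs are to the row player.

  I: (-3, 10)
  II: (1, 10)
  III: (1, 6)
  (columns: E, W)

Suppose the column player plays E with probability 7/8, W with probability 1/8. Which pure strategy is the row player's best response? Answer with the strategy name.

II

Expected payoff of I: (7/8)·(-3) + (1/8)·10 = -11/8.
Expected payoff of II: (7/8)·1 + (1/8)·10 = 17/8.
Expected payoff of III: (7/8)·1 + (1/8)·6 = 13/8.
The largest is 17/8, so the row player's best response is II.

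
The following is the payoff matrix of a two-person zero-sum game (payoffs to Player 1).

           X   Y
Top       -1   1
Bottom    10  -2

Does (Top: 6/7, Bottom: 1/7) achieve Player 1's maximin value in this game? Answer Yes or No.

Yes

Against X this mix gives (6/7)·(-1) + (1/7)·10 = 4/7.
Against Y this mix gives (6/7)·1 + (1/7)·(-2) = 4/7.
All of Player 2's active replies (X, Y) yield 4/7, and no column does worse for Player 1. The mix makes Player 2 indifferent and guarantees 4/7, so it is optimal.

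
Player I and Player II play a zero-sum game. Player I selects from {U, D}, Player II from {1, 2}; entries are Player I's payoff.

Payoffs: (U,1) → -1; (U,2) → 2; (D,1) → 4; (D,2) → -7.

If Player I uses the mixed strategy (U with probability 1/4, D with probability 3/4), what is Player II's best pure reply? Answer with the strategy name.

If Player II plays 1, Player I's expected payoff is (1/4)·(-1) + (3/4)·4 = 11/4.
If Player II plays 2, Player I's expected payoff is (1/4)·2 + (3/4)·(-7) = -19/4.
Player II minimizes Player I's payoff; the smallest is -19/4, so the best response is 2.

2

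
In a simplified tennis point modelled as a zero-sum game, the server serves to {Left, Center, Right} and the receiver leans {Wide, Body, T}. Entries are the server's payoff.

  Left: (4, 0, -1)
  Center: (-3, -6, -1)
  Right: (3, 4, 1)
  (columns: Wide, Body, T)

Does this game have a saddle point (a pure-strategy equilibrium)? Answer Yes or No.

Yes

Row minima: Left → -1, Center → -6, Right → 1; maximin = 1.
Column maxima: Wide → 4, Body → 4, T → 1; minimax = 1.
maximin = minimax = 1, so a saddle point exists.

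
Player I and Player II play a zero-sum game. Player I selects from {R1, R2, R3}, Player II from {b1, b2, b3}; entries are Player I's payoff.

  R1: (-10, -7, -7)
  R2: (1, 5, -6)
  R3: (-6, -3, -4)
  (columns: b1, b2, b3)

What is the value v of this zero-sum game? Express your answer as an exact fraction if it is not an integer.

Row minima: R1 → -10, R2 → -6, R3 → -6; maximin = -6.
Column maxima: b1 → 1, b2 → 5, b3 → -4; minimax = -4.
-6 ≠ -4, so there is no saddle point; optimal play is mixed.
R1 is strictly dominated by R2, so Player I never plays it.
b2 is strictly dominated by b1 (it gives Player I strictly more in every row), so Player II never plays it.
On the remaining 2×2 (R2, R3 vs b1, b3):
Let Player I play R2 with probability p. Expected payoff against b1: 1p + (-6)(1−p) = 7p − 6; against b3: (-6)p + (-4)(1−p) = −2p − 4.
Setting these equal: 7p − 6 = −2p − 4 ⇒ 9p = 2 ⇒ p = 2/9, and the value is (7)·(2/9) − 6 = -40/9.
For Player II: with q = P(b1), equating R2's and R3's payoffs gives 7q − 6 = −2q − 4 ⇒ q = 2/9.

-40/9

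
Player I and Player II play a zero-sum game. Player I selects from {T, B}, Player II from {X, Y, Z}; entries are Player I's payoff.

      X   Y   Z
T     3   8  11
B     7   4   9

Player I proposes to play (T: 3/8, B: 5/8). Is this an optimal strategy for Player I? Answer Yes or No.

Yes

Against X this mix gives (3/8)·3 + (5/8)·7 = 11/2.
Against Y this mix gives (3/8)·8 + (5/8)·4 = 11/2.
Against Z this mix gives (3/8)·11 + (5/8)·9 = 39/4.
All of Player II's active replies (X, Y) yield 11/2, and no column does worse for Player I. The mix makes Player II indifferent and guarantees 11/2, so it is optimal.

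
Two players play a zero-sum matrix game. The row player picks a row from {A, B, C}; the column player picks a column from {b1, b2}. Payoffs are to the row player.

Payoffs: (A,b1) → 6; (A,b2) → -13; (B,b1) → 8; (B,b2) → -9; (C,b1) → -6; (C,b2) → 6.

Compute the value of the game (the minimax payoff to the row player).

Row minima: A → -13, B → -9, C → -6; maximin = -6.
Column maxima: b1 → 8, b2 → 6; minimax = 6.
-6 ≠ 6, so there is no saddle point; optimal play is mixed.
A is strictly dominated by B, so the row player never plays it.
On the remaining 2×2 (B, C vs b1, b2):
Let the row player play B with probability p. Expected payoff against b1: 8p + (-6)(1−p) = 14p − 6; against b2: (-9)p + 6(1−p) = −15p + 6.
Setting these equal: 14p − 6 = −15p + 6 ⇒ 29p = 12 ⇒ p = 12/29, and the value is (14)·(12/29) − 6 = -6/29.
For the column player: with q = P(b1), equating B's and C's payoffs gives 17q − 9 = −12q + 6 ⇒ q = 15/29.

-6/29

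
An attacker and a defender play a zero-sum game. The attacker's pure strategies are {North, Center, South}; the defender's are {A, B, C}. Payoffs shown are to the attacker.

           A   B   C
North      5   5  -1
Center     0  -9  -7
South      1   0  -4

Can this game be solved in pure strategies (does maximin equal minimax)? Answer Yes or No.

Yes

Row minima: North → -1, Center → -9, South → -4; maximin = -1.
Column maxima: A → 5, B → 5, C → -1; minimax = -1.
maximin = minimax = -1, so a saddle point exists.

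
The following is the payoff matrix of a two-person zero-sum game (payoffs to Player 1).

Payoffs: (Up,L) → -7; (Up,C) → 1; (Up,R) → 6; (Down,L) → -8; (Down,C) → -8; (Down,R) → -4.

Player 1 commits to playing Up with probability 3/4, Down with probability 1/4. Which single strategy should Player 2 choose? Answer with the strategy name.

L

If Player 2 plays L, Player 1's expected payoff is (3/4)·(-7) + (1/4)·(-8) = -29/4.
If Player 2 plays C, Player 1's expected payoff is (3/4)·1 + (1/4)·(-8) = -5/4.
If Player 2 plays R, Player 1's expected payoff is (3/4)·6 + (1/4)·(-4) = 7/2.
Player 2 minimizes Player 1's payoff; the smallest is -29/4, so the best response is L.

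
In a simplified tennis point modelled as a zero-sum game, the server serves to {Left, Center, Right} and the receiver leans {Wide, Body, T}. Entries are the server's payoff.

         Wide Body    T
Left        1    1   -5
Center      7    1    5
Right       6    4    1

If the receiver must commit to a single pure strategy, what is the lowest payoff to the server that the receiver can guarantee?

4

Column maxima: Wide → 7, Body → 4, T → 5.
The smallest of these is 4.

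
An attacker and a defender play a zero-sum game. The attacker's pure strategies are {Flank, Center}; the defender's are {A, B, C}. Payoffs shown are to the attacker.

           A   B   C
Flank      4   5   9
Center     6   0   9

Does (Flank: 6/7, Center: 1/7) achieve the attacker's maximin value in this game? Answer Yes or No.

Against A this mix gives (6/7)·4 + (1/7)·6 = 30/7.
Against B this mix gives (6/7)·5 + (1/7)·0 = 30/7.
Against C this mix gives (6/7)·9 + (1/7)·9 = 9.
All of the defender's active replies (A, B) yield 30/7, and no column does worse for the attacker. The mix makes the defender indifferent and guarantees 30/7, so it is optimal.

Yes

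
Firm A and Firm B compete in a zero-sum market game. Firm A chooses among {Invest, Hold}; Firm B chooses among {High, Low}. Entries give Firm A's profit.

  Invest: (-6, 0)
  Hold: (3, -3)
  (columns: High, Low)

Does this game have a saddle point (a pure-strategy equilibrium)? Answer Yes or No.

Row minima: Invest → -6, Hold → -3; maximin = -3.
Column maxima: High → 3, Low → 0; minimax = 0.
-3 ≠ 0, so no pure-strategy equilibrium exists.

No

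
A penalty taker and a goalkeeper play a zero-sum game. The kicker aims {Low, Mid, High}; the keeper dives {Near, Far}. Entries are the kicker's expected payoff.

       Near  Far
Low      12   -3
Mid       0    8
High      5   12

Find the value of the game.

159/22

Row minima: Low → -3, Mid → 0, High → 5; maximin = 5.
Column maxima: Near → 12, Far → 12; minimax = 12.
5 ≠ 12, so there is no saddle point; optimal play is mixed.
Mid is strictly dominated by High, so the kicker never plays it.
On the remaining 2×2 (Low, High vs Near, Far):
Let the kicker play Low with probability p. Expected payoff against Near: 12p + 5(1−p) = 7p + 5; against Far: (-3)p + 12(1−p) = −15p + 12.
Setting these equal: 7p + 5 = −15p + 12 ⇒ 22p = 7 ⇒ p = 7/22, and the value is (7)·(7/22) + 5 = 159/22.
For the keeper: with q = P(Near), equating Low's and High's payoffs gives 15q − 3 = −7q + 12 ⇒ q = 15/22.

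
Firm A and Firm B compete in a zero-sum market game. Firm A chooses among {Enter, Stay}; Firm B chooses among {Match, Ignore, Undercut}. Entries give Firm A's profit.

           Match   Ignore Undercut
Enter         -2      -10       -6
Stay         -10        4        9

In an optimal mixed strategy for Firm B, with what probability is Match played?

7/11

Row minima: Enter → -10, Stay → -10; maximin = -10.
Column maxima: Match → -2, Ignore → 4, Undercut → 9; minimax = -2.
-10 ≠ -2, so there is no saddle point; optimal play is mixed.
Undercut is strictly dominated by Ignore (it gives Firm A strictly more in every row), so Firm B never plays it.
On the remaining 2×2 (Enter, Stay vs Match, Ignore):
Let Firm A play Enter with probability p. Expected payoff against Match: (-2)p + (-10)(1−p) = 8p − 10; against Ignore: (-10)p + 4(1−p) = −14p + 4.
Setting these equal: 8p − 10 = −14p + 4 ⇒ 22p = 14 ⇒ p = 7/11, and the value is (8)·(7/11) − 10 = -54/11.
For Firm B: with q = P(Match), equating Enter's and Stay's payoffs gives 8q − 10 = −14q + 4 ⇒ q = 7/11.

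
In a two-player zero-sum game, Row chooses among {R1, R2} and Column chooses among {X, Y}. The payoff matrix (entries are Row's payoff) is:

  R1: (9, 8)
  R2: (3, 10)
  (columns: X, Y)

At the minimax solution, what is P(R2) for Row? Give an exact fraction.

1/8

Row minima: R1 → 8, R2 → 3; maximin = 8.
Column maxima: X → 9, Y → 10; minimax = 9.
8 ≠ 9, so there is no saddle point; optimal play is mixed.
Let Row play R1 with probability p. Expected payoff against X: 9p + 3(1−p) = 6p + 3; against Y: 8p + 10(1−p) = −2p + 10.
Setting these equal: 6p + 3 = −2p + 10 ⇒ 8p = 7 ⇒ p = 7/8, and the value is (6)·(7/8) + 3 = 33/4.
For Column: with q = P(X), equating R1's and R2's payoffs gives q + 8 = −7q + 10 ⇒ q = 1/4.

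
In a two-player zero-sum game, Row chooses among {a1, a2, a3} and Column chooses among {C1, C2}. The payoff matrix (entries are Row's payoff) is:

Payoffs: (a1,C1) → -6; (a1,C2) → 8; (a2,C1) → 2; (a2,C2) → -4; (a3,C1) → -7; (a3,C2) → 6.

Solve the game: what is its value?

-2/5

Row minima: a1 → -6, a2 → -4, a3 → -7; maximin = -4.
Column maxima: C1 → 2, C2 → 8; minimax = 2.
-4 ≠ 2, so there is no saddle point; optimal play is mixed.
a3 is strictly dominated by a1, so Row never plays it.
On the remaining 2×2 (a1, a2 vs C1, C2):
Let Row play a1 with probability p. Expected payoff against C1: (-6)p + 2(1−p) = −8p + 2; against C2: 8p + (-4)(1−p) = 12p − 4.
Setting these equal: −8p + 2 = 12p − 4 ⇒ −20p = -6 ⇒ p = 3/10, and the value is (-8)·(3/10) + 2 = -2/5.
For Column: with q = P(C1), equating a1's and a2's payoffs gives −14q + 8 = 6q − 4 ⇒ q = 3/5.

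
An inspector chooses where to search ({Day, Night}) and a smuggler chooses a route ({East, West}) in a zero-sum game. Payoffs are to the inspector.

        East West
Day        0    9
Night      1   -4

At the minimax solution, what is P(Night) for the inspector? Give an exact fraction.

9/14

Row minima: Day → 0, Night → -4; maximin = 0.
Column maxima: East → 1, West → 9; minimax = 1.
0 ≠ 1, so there is no saddle point; optimal play is mixed.
Let the inspector play Day with probability p. Expected payoff against East: 0p + 1(1−p) = −p + 1; against West: 9p + (-4)(1−p) = 13p − 4.
Setting these equal: −p + 1 = 13p − 4 ⇒ −14p = -5 ⇒ p = 5/14, and the value is (-1)·(5/14) + 1 = 9/14.
For the smuggler: with q = P(East), equating Day's and Night's payoffs gives −9q + 9 = 5q − 4 ⇒ q = 13/14.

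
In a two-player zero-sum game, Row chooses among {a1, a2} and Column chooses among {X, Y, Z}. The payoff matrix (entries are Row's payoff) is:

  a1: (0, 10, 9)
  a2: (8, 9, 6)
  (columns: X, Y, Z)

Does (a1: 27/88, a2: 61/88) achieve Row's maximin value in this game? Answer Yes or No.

No

Against X this mix gives (27/88)·0 + (61/88)·8 = 61/11.
Against Y this mix gives (27/88)·10 + (61/88)·9 = 819/88.
Against Z this mix gives (27/88)·9 + (61/88)·6 = 609/88.
Column will play X, holding Row to 61/11. Shifting weight toward the row that does better against X would raise this floor (the equalizing mix achieves 72/11 against both X and Z), so the proposed strategy is not optimal.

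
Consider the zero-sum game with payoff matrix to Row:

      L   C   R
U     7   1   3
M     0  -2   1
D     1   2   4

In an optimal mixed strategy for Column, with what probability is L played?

1/7

Row minima: U → 1, M → -2, D → 1; maximin = 1.
Column maxima: L → 7, C → 2, R → 4; minimax = 2.
1 ≠ 2, so there is no saddle point; optimal play is mixed.
M is strictly dominated by U, so Row never plays it.
R is strictly dominated by C (it gives Row strictly more in every row), so Column never plays it.
On the remaining 2×2 (U, D vs L, C):
Let Row play U with probability p. Expected payoff against L: 7p + 1(1−p) = 6p + 1; against C: 1p + 2(1−p) = −p + 2.
Setting these equal: 6p + 1 = −p + 2 ⇒ 7p = 1 ⇒ p = 1/7, and the value is (6)·(1/7) + 1 = 13/7.
For Column: with q = P(L), equating U's and D's payoffs gives 6q + 1 = −q + 2 ⇒ q = 1/7.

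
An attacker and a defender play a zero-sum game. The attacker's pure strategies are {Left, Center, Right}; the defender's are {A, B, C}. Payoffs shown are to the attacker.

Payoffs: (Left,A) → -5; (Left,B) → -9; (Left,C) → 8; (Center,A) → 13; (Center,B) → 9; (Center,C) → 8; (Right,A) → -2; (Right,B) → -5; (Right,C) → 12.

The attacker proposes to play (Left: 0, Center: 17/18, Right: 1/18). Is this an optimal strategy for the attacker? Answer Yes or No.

Yes

Against A this mix gives (17/18)·13 + (1/18)·(-2) = 73/6.
Against B this mix gives (17/18)·9 + (1/18)·(-5) = 74/9.
Against C this mix gives (17/18)·8 + (1/18)·12 = 74/9.
All of the defender's active replies (B, C) yield 74/9, and no column does worse for the attacker. The mix makes the defender indifferent and guarantees 74/9, so it is optimal.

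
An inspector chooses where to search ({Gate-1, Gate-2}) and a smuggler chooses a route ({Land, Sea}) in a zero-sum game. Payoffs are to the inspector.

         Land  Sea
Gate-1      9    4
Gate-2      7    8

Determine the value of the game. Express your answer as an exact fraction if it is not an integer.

Row minima: Gate-1 → 4, Gate-2 → 7; maximin = 7.
Column maxima: Land → 9, Sea → 8; minimax = 8.
7 ≠ 8, so there is no saddle point; optimal play is mixed.
Let the inspector play Gate-1 with probability p. Expected payoff against Land: 9p + 7(1−p) = 2p + 7; against Sea: 4p + 8(1−p) = −4p + 8.
Setting these equal: 2p + 7 = −4p + 8 ⇒ 6p = 1 ⇒ p = 1/6, and the value is (2)·(1/6) + 7 = 22/3.
For the smuggler: with q = P(Land), equating Gate-1's and Gate-2's payoffs gives 5q + 4 = −q + 8 ⇒ q = 2/3.

22/3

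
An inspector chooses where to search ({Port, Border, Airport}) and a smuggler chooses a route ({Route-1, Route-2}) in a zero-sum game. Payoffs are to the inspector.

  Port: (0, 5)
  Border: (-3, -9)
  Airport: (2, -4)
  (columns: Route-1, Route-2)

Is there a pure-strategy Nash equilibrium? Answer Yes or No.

Row minima: Port → 0, Border → -9, Airport → -4; maximin = 0.
Column maxima: Route-1 → 2, Route-2 → 5; minimax = 2.
0 ≠ 2, so no pure-strategy equilibrium exists.

No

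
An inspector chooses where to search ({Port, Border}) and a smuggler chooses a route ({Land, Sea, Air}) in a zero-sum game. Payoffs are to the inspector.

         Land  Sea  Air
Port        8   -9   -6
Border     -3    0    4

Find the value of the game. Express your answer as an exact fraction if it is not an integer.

Row minima: Port → -9, Border → -3; maximin = -3.
Column maxima: Land → 8, Sea → 0, Air → 4; minimax = 0.
-3 ≠ 0, so there is no saddle point; optimal play is mixed.
Air is strictly dominated by Sea (it gives the inspector strictly more in every row), so the smuggler never plays it.
On the remaining 2×2 (Port, Border vs Land, Sea):
Let the inspector play Port with probability p. Expected payoff against Land: 8p + (-3)(1−p) = 11p − 3; against Sea: (-9)p + 0(1−p) = −9p.
Setting these equal: 11p − 3 = −9p ⇒ 20p = 3 ⇒ p = 3/20, and the value is (11)·(3/20) − 3 = -27/20.
For the smuggler: with q = P(Land), equating Port's and Border's payoffs gives 17q − 9 = −3q ⇒ q = 9/20.

-27/20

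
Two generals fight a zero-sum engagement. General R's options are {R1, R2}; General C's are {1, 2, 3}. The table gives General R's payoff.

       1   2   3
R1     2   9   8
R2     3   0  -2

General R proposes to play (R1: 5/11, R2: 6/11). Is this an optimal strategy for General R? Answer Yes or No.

Against 1 this mix gives (5/11)·2 + (6/11)·3 = 28/11.
Against 2 this mix gives (5/11)·9 + (6/11)·0 = 45/11.
Against 3 this mix gives (5/11)·8 + (6/11)·(-2) = 28/11.
All of General C's active replies (1, 3) yield 28/11, and no column does worse for General R. The mix makes General C indifferent and guarantees 28/11, so it is optimal.

Yes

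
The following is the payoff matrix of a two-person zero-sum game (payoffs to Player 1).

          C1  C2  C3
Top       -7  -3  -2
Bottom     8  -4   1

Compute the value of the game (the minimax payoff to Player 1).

Row minima: Top → -7, Bottom → -4; maximin = -4.
Column maxima: C1 → 8, C2 → -3, C3 → 1; minimax = -3.
-4 ≠ -3, so there is no saddle point; optimal play is mixed.
C3 is strictly dominated by C2 (it gives Player 1 strictly more in every row), so Player 2 never plays it.
On the remaining 2×2 (Top, Bottom vs C1, C2):
Let Player 1 play Top with probability p. Expected payoff against C1: (-7)p + 8(1−p) = −15p + 8; against C2: (-3)p + (-4)(1−p) = p − 4.
Setting these equal: −15p + 8 = p − 4 ⇒ −16p = -12 ⇒ p = 3/4, and the value is (-15)·(3/4) + 8 = -13/4.
For Player 2: with q = P(C1), equating Top's and Bottom's payoffs gives −4q − 3 = 12q − 4 ⇒ q = 1/16.

-13/4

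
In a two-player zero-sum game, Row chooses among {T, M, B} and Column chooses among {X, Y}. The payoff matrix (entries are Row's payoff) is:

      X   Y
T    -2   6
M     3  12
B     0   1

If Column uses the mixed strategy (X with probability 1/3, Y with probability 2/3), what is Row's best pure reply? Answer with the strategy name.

Expected payoff of T: (1/3)·(-2) + (2/3)·6 = 10/3.
Expected payoff of M: (1/3)·3 + (2/3)·12 = 9.
Expected payoff of B: (1/3)·0 + (2/3)·1 = 2/3.
The largest is 9, so Row's best response is M.

M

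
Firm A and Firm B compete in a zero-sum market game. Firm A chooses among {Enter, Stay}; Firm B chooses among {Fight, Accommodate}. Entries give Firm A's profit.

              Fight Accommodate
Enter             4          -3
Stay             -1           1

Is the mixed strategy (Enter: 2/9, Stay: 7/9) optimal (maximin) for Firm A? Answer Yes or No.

Yes

Against Fight this mix gives (2/9)·4 + (7/9)·(-1) = 1/9.
Against Accommodate this mix gives (2/9)·(-3) + (7/9)·1 = 1/9.
All of Firm B's active replies (Fight, Accommodate) yield 1/9, and no column does worse for Firm A. The mix makes Firm B indifferent and guarantees 1/9, so it is optimal.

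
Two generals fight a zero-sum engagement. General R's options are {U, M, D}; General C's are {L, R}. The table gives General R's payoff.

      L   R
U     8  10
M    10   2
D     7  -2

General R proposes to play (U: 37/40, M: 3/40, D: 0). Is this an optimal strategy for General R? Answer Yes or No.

No

Against L this mix gives (37/40)·8 + (3/40)·10 = 163/20.
Against R this mix gives (37/40)·10 + (3/40)·2 = 47/5.
General C will play L, holding General R to 163/20. Shifting weight toward the row that does better against L would raise this floor (the equalizing mix achieves 42/5 against both L and R), so the proposed strategy is not optimal.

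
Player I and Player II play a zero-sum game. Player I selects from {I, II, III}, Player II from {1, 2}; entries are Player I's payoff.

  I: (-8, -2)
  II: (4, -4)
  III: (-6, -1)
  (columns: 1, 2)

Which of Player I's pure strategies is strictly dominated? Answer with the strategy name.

I

III gives a strictly higher payoff than I against every column: -6 > -8, -1 > -2.
So I is strictly dominated and Player I never plays it.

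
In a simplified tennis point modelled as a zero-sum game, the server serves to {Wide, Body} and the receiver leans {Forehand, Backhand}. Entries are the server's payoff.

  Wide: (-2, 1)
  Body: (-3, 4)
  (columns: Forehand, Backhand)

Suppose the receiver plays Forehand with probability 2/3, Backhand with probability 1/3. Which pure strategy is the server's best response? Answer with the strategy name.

Body

Expected payoff of Wide: (2/3)·(-2) + (1/3)·1 = -1.
Expected payoff of Body: (2/3)·(-3) + (1/3)·4 = -2/3.
The largest is -2/3, so the server's best response is Body.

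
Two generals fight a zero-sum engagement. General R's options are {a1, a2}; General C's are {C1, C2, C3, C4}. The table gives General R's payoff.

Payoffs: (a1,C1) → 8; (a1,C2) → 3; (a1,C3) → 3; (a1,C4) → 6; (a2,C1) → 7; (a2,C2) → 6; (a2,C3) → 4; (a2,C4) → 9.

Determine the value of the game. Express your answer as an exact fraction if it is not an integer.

Row minima: a1 → 3, a2 → 4; maximin = 4.
Column maxima: C1 → 8, C2 → 6, C3 → 4, C4 → 9; minimax = 4.
Since maximin = minimax = 4, there is a saddle point and the value is 4.

4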